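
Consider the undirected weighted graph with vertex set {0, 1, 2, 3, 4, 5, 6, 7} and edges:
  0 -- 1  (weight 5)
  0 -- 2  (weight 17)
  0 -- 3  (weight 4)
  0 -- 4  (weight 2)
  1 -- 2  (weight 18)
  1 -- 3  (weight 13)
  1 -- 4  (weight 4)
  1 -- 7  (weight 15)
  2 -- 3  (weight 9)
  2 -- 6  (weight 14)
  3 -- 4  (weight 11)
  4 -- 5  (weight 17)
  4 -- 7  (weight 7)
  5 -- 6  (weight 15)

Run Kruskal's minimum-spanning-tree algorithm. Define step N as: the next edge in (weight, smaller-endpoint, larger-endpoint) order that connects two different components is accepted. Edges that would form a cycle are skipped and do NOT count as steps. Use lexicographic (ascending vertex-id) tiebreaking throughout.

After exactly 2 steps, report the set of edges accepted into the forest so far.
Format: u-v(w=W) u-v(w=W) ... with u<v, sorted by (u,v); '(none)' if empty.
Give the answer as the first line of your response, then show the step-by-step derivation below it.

0-3(w=4) 0-4(w=2)

step 1: add edge 0-4 (w=2); MST = {0-4(w=2)}
step 2: add edge 0-3 (w=4); MST = {0-3(w=4) 0-4(w=2)}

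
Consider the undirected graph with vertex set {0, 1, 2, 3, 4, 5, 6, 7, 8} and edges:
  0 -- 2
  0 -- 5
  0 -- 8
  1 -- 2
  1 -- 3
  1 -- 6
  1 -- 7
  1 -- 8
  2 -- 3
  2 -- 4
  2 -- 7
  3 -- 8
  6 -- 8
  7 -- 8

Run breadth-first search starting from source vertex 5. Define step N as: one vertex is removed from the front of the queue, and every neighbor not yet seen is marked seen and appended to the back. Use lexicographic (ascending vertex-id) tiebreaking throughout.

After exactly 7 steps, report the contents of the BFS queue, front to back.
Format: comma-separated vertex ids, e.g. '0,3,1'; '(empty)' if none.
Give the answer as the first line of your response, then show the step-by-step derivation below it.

7,6

step 1: dequeue 5; queue=[0]; order=5
step 2: dequeue 0; queue=[2,8]; order=5,0
step 3: dequeue 2; queue=[8,1,3,4,7]; order=5,0,2
step 4: dequeue 8; queue=[1,3,4,7,6]; order=5,0,2,8
step 5: dequeue 1; queue=[3,4,7,6]; order=5,0,2,8,1
step 6: dequeue 3; queue=[4,7,6]; order=5,0,2,8,1,3
step 7: dequeue 4; queue=[7,6]; order=5,0,2,8,1,3,4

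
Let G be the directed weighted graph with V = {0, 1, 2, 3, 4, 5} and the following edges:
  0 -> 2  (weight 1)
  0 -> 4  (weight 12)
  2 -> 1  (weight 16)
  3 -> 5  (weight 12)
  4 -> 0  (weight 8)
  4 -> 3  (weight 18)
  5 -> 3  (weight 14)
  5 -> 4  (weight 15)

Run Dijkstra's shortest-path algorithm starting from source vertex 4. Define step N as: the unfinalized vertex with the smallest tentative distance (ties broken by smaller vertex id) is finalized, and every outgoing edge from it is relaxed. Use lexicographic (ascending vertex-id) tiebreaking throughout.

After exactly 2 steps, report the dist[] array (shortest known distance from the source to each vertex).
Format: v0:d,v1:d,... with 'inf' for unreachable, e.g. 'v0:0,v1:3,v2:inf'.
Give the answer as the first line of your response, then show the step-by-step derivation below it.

v0:8,v1:inf,v2:9,v3:18,v4:0,v5:inf

step 1: dist = v0:8,v1:inf,v2:inf,v3:18,v4:0,v5:inf
step 2: dist = v0:8,v1:inf,v2:9,v3:18,v4:0,v5:inf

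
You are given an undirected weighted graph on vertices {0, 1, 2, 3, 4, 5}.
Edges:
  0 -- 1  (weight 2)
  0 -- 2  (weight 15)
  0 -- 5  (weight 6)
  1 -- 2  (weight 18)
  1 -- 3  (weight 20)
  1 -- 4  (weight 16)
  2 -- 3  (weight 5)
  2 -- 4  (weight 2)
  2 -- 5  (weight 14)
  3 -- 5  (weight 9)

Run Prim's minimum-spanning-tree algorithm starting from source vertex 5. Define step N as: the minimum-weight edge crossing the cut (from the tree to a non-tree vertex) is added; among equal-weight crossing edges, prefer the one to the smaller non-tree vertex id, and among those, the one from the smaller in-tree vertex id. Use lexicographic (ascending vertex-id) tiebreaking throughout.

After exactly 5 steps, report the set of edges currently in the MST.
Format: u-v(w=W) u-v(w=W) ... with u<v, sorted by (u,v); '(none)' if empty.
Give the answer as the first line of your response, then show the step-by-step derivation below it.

0-1(w=2) 0-5(w=6) 2-3(w=5) 2-4(w=2) 3-5(w=9)

step 1: add edge 0-5 (w=6); MST = {0-5(w=6)}
step 2: add edge 0-1 (w=2); MST = {0-1(w=2) 0-5(w=6)}
step 3: add edge 3-5 (w=9); MST = {0-1(w=2) 0-5(w=6) 3-5(w=9)}
step 4: add edge 2-3 (w=5); MST = {0-1(w=2) 0-5(w=6) 2-3(w=5) 3-5(w=9)}
step 5: add edge 2-4 (w=2); MST = {0-1(w=2) 0-5(w=6) 2-3(w=5) 2-4(w=2) 3-5(w=9)}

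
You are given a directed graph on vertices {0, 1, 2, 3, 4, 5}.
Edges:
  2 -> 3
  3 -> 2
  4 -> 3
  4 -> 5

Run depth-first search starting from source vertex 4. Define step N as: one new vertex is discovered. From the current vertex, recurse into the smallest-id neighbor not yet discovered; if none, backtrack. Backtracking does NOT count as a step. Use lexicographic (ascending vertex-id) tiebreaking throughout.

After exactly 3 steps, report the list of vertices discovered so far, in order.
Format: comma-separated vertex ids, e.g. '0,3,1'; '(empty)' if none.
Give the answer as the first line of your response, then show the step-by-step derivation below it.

4,3,2

step 1: discover 4; path=4; order=4
step 2: discover 3; path=4>3; order=4,3
step 3: discover 2; path=4>3>2; order=4,3,2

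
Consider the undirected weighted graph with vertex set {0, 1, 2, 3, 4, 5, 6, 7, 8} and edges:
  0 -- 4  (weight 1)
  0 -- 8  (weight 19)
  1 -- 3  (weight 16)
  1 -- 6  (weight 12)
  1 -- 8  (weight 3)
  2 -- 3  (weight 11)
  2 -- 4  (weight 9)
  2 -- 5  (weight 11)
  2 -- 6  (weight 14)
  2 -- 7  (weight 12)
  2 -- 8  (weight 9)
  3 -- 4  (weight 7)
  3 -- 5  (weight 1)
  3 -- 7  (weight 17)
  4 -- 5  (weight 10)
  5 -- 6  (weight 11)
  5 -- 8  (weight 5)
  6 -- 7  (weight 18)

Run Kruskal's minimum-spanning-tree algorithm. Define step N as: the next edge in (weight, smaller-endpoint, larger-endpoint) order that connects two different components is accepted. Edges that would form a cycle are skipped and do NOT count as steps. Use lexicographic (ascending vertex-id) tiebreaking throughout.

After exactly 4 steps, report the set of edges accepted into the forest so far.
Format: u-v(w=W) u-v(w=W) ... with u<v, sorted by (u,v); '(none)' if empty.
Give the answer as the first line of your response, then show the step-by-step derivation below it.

0-4(w=1) 1-8(w=3) 3-5(w=1) 5-8(w=5)

step 1: add edge 0-4 (w=1); MST = {0-4(w=1)}
step 2: add edge 3-5 (w=1); MST = {0-4(w=1) 3-5(w=1)}
step 3: add edge 1-8 (w=3); MST = {0-4(w=1) 1-8(w=3) 3-5(w=1)}
step 4: add edge 5-8 (w=5); MST = {0-4(w=1) 1-8(w=3) 3-5(w=1) 5-8(w=5)}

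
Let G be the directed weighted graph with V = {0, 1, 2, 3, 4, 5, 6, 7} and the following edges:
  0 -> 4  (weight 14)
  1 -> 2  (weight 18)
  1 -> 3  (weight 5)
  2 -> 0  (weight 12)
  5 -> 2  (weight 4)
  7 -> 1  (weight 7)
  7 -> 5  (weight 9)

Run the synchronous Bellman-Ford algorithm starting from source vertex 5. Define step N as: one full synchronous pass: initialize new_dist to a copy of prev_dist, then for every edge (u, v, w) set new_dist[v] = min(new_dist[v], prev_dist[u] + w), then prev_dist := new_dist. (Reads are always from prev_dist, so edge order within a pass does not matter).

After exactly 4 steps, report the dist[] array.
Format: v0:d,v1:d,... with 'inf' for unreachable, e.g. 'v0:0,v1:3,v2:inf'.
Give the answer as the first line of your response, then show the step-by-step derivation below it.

v0:16,v1:inf,v2:4,v3:inf,v4:30,v5:0,v6:inf,v7:inf

step 1: dist = v0:inf,v1:inf,v2:4,v3:inf,v4:inf,v5:0,v6:inf,v7:inf
step 2: dist = v0:16,v1:inf,v2:4,v3:inf,v4:inf,v5:0,v6:inf,v7:inf
step 3: dist = v0:16,v1:inf,v2:4,v3:inf,v4:30,v5:0,v6:inf,v7:inf
step 4: dist = v0:16,v1:inf,v2:4,v3:inf,v4:30,v5:0,v6:inf,v7:inf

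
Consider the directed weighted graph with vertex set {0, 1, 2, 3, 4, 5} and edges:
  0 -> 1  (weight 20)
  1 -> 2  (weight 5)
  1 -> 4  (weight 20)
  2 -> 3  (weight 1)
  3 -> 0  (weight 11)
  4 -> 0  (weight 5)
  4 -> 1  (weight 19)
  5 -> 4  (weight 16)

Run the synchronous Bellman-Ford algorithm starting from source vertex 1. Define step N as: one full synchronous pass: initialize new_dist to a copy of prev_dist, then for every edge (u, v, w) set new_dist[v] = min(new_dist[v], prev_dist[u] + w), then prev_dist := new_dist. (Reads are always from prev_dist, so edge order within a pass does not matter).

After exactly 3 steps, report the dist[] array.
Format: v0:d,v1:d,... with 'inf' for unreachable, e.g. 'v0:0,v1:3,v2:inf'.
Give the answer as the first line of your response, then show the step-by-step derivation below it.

v0:17,v1:0,v2:5,v3:6,v4:20,v5:inf

step 1: dist = v0:inf,v1:0,v2:5,v3:inf,v4:20,v5:inf
step 2: dist = v0:25,v1:0,v2:5,v3:6,v4:20,v5:inf
step 3: dist = v0:17,v1:0,v2:5,v3:6,v4:20,v5:inf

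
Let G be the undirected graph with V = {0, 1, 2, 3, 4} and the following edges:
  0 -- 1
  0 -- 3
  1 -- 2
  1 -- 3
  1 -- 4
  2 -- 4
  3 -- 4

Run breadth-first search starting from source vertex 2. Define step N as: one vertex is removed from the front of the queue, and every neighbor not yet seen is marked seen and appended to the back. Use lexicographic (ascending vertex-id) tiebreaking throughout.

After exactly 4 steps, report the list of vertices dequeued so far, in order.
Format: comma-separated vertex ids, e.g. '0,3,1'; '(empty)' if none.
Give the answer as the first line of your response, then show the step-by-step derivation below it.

2,1,4,0

step 1: dequeue 2; queue=[1,4]; order=2
step 2: dequeue 1; queue=[4,0,3]; order=2,1
step 3: dequeue 4; queue=[0,3]; order=2,1,4
step 4: dequeue 0; queue=[3]; order=2,1,4,0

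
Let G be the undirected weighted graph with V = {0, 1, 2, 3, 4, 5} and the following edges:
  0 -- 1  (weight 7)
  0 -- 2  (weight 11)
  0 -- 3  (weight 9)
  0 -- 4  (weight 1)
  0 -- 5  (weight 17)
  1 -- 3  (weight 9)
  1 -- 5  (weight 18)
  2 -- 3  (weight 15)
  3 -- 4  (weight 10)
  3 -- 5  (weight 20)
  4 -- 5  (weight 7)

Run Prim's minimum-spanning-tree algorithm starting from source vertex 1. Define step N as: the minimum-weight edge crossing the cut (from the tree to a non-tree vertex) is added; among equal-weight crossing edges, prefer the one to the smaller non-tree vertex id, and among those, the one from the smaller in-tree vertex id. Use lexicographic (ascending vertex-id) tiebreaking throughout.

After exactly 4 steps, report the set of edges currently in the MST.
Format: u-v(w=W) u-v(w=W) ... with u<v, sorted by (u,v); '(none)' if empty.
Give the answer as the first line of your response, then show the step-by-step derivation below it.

0-1(w=7) 0-3(w=9) 0-4(w=1) 4-5(w=7)

step 1: add edge 0-1 (w=7); MST = {0-1(w=7)}
step 2: add edge 0-4 (w=1); MST = {0-1(w=7) 0-4(w=1)}
step 3: add edge 4-5 (w=7); MST = {0-1(w=7) 0-4(w=1) 4-5(w=7)}
step 4: add edge 0-3 (w=9); MST = {0-1(w=7) 0-3(w=9) 0-4(w=1) 4-5(w=7)}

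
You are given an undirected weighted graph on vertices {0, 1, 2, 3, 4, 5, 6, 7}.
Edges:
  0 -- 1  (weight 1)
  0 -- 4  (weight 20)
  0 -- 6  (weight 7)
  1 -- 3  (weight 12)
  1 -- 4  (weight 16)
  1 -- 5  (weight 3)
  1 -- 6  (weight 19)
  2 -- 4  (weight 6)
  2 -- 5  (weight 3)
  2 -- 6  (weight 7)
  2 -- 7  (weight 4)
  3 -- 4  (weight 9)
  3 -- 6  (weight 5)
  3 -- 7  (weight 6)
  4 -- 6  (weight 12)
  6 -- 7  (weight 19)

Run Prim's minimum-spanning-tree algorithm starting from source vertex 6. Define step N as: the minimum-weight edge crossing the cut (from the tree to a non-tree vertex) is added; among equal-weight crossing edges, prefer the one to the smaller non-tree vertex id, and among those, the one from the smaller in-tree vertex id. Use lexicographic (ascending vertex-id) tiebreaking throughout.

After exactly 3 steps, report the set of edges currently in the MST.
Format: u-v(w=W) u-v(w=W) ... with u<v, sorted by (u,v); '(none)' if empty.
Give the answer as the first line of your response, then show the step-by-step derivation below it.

2-7(w=4) 3-6(w=5) 3-7(w=6)

step 1: add edge 3-6 (w=5); MST = {3-6(w=5)}
step 2: add edge 3-7 (w=6); MST = {3-6(w=5) 3-7(w=6)}
step 3: add edge 2-7 (w=4); MST = {2-7(w=4) 3-6(w=5) 3-7(w=6)}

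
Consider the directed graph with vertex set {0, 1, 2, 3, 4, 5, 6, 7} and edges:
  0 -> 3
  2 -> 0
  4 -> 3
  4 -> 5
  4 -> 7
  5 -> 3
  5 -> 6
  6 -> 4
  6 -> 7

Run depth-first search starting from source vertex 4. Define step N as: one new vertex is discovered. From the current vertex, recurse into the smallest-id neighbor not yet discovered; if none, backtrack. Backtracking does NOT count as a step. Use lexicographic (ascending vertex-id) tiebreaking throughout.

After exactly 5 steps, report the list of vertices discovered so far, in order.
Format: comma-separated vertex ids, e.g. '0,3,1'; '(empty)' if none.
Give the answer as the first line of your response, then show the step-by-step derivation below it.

4,3,5,6,7

step 1: discover 4; path=4; order=4
step 2: discover 3; path=4>3; order=4,3
step 3: discover 5; path=4>5; order=4,3,5
step 4: discover 6; path=4>5>6; order=4,3,5,6
step 5: discover 7; path=4>5>6>7; order=4,3,5,6,7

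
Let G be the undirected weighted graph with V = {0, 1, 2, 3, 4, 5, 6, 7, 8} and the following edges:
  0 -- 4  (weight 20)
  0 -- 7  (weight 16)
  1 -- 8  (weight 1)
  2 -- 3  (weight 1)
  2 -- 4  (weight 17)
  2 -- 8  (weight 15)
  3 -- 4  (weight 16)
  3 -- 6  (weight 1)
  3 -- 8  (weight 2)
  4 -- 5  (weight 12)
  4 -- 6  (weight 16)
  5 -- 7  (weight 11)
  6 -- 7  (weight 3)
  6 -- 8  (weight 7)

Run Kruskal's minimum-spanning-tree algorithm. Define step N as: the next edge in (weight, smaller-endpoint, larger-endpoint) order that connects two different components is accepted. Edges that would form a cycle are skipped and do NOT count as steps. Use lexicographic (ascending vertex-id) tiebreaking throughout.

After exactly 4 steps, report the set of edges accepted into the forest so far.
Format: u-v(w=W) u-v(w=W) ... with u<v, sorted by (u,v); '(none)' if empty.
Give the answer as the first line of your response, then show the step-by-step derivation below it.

1-8(w=1) 2-3(w=1) 3-6(w=1) 3-8(w=2)

step 1: add edge 1-8 (w=1); MST = {1-8(w=1)}
step 2: add edge 2-3 (w=1); MST = {1-8(w=1) 2-3(w=1)}
step 3: add edge 3-6 (w=1); MST = {1-8(w=1) 2-3(w=1) 3-6(w=1)}
step 4: add edge 3-8 (w=2); MST = {1-8(w=1) 2-3(w=1) 3-6(w=1) 3-8(w=2)}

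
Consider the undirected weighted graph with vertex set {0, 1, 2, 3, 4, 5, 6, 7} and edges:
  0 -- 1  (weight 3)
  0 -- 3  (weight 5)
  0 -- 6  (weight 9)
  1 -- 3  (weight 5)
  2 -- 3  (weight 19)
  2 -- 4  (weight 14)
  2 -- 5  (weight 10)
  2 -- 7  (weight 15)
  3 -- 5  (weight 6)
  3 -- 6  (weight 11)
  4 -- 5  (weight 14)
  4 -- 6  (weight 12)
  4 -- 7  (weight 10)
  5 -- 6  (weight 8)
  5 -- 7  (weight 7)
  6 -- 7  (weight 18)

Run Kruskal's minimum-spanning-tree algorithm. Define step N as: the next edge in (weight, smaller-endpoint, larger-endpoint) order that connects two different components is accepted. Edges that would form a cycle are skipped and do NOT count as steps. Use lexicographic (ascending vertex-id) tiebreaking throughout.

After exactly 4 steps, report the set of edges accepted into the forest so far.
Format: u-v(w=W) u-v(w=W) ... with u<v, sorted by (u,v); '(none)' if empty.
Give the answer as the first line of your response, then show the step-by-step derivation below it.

0-1(w=3) 0-3(w=5) 3-5(w=6) 5-7(w=7)

step 1: add edge 0-1 (w=3); MST = {0-1(w=3)}
step 2: add edge 0-3 (w=5); MST = {0-1(w=3) 0-3(w=5)}
step 3: add edge 3-5 (w=6); MST = {0-1(w=3) 0-3(w=5) 3-5(w=6)}
step 4: add edge 5-7 (w=7); MST = {0-1(w=3) 0-3(w=5) 3-5(w=6) 5-7(w=7)}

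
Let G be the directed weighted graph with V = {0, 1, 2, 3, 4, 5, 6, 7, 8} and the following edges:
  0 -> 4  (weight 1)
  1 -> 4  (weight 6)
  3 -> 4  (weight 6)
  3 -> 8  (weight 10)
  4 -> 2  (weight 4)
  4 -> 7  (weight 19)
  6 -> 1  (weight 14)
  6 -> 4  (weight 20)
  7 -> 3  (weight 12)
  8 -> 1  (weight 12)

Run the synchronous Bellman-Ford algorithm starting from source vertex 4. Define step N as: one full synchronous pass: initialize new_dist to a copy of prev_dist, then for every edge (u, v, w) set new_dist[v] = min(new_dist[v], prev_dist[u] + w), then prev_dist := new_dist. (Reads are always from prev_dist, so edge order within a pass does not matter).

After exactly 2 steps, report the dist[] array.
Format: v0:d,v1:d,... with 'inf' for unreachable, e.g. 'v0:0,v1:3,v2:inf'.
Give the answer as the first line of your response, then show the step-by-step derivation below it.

v0:inf,v1:inf,v2:4,v3:31,v4:0,v5:inf,v6:inf,v7:19,v8:inf

step 1: dist = v0:inf,v1:inf,v2:4,v3:inf,v4:0,v5:inf,v6:inf,v7:19,v8:inf
step 2: dist = v0:inf,v1:inf,v2:4,v3:31,v4:0,v5:inf,v6:inf,v7:19,v8:inf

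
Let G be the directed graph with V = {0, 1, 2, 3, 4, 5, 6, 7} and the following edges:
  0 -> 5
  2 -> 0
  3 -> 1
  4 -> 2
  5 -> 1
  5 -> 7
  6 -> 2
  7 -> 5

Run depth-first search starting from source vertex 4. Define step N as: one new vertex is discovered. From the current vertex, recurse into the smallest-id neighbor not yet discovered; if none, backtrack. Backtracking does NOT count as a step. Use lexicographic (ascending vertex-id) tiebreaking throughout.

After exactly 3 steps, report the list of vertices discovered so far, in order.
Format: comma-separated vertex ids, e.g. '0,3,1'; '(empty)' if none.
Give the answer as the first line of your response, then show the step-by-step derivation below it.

4,2,0

step 1: discover 4; path=4; order=4
step 2: discover 2; path=4>2; order=4,2
step 3: discover 0; path=4>2>0; order=4,2,0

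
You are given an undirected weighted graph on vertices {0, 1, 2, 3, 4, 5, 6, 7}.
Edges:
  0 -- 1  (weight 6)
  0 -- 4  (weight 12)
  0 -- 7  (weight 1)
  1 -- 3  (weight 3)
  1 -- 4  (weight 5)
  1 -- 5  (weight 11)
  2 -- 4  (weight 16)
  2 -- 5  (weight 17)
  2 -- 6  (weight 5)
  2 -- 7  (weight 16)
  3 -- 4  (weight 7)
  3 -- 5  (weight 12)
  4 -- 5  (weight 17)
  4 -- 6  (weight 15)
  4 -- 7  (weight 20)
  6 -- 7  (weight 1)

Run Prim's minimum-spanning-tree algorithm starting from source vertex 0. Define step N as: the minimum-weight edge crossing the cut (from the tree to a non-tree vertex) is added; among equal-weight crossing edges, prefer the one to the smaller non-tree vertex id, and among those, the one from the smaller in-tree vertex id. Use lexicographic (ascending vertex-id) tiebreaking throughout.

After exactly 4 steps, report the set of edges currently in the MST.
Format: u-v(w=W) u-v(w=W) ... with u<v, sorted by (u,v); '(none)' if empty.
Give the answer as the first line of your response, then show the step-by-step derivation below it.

0-1(w=6) 0-7(w=1) 2-6(w=5) 6-7(w=1)

step 1: add edge 0-7 (w=1); MST = {0-7(w=1)}
step 2: add edge 6-7 (w=1); MST = {0-7(w=1) 6-7(w=1)}
step 3: add edge 2-6 (w=5); MST = {0-7(w=1) 2-6(w=5) 6-7(w=1)}
step 4: add edge 0-1 (w=6); MST = {0-1(w=6) 0-7(w=1) 2-6(w=5) 6-7(w=1)}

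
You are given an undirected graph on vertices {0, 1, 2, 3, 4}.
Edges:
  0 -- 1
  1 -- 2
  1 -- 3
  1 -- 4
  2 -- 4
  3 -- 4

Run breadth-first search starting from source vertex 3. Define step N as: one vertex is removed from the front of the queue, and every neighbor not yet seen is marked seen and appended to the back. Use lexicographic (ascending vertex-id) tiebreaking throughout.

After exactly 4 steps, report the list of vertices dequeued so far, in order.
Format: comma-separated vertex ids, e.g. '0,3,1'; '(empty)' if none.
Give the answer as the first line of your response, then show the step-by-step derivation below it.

3,1,4,0

step 1: dequeue 3; queue=[1,4]; order=3
step 2: dequeue 1; queue=[4,0,2]; order=3,1
step 3: dequeue 4; queue=[0,2]; order=3,1,4
step 4: dequeue 0; queue=[2]; order=3,1,4,0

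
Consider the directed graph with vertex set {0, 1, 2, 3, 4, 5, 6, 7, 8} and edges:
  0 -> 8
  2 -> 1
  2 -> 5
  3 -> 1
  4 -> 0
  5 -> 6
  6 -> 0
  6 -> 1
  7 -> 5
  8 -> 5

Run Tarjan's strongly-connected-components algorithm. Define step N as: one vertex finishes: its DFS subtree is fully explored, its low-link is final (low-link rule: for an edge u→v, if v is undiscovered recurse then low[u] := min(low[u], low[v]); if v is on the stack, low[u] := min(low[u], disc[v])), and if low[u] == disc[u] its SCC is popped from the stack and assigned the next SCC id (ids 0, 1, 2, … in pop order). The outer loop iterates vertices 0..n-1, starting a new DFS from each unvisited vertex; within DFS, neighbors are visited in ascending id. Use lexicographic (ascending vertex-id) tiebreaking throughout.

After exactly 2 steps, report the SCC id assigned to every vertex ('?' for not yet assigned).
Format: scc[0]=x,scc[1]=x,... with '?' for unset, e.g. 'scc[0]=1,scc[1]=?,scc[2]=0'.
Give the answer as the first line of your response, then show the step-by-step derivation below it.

scc[0]=?,scc[1]=0,scc[2]=?,scc[3]=?,scc[4]=?,scc[5]=?,scc[6]=?,scc[7]=?,scc[8]=?

step 1: low=(low[0]=0,low[1]=4,low[2]=?,low[3]=?,low[4]=?,low[5]=2,low[6]=0,low[7]=?,low[8]=1); scc=(scc[0]=?,scc[1]=0,scc[2]=?,scc[3]=?,scc[4]=?,scc[5]=?,scc[6]=?,scc[7]=?,scc[8]=?)
step 2: low=(low[0]=0,low[1]=4,low[2]=?,low[3]=?,low[4]=?,low[5]=2,low[6]=0,low[7]=?,low[8]=1); scc=(scc[0]=?,scc[1]=0,scc[2]=?,scc[3]=?,scc[4]=?,scc[5]=?,scc[6]=?,scc[7]=?,scc[8]=?)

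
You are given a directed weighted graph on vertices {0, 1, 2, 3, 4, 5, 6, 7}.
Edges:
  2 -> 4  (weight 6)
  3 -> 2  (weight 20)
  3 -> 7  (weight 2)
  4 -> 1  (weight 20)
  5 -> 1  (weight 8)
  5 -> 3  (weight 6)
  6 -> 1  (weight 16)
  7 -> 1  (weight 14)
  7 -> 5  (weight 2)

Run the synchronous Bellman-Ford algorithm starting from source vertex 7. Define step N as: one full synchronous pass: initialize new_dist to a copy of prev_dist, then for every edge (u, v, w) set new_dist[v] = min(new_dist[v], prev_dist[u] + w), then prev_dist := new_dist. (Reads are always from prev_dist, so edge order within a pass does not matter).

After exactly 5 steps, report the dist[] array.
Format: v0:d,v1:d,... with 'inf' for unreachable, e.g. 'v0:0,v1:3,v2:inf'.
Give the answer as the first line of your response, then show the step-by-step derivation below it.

v0:inf,v1:10,v2:28,v3:8,v4:34,v5:2,v6:inf,v7:0

step 1: dist = v0:inf,v1:14,v2:inf,v3:inf,v4:inf,v5:2,v6:inf,v7:0
step 2: dist = v0:inf,v1:10,v2:inf,v3:8,v4:inf,v5:2,v6:inf,v7:0
step 3: dist = v0:inf,v1:10,v2:28,v3:8,v4:inf,v5:2,v6:inf,v7:0
step 4: dist = v0:inf,v1:10,v2:28,v3:8,v4:34,v5:2,v6:inf,v7:0
step 5: dist = v0:inf,v1:10,v2:28,v3:8,v4:34,v5:2,v6:inf,v7:0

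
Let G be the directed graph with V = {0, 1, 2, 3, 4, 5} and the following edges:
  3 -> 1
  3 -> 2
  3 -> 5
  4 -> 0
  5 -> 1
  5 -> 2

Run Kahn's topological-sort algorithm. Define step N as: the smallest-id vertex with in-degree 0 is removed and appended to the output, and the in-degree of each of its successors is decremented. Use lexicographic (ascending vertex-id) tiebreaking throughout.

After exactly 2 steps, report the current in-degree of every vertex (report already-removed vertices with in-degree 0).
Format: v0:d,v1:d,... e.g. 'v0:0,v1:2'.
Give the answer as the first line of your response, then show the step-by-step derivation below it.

v0:0,v1:1,v2:1,v3:0,v4:0,v5:0

step 1: output 3; order=[3]; indeg=(1,1,1,0,0,0)
step 2: output 4; order=[3,4]; indeg=(0,1,1,0,0,0)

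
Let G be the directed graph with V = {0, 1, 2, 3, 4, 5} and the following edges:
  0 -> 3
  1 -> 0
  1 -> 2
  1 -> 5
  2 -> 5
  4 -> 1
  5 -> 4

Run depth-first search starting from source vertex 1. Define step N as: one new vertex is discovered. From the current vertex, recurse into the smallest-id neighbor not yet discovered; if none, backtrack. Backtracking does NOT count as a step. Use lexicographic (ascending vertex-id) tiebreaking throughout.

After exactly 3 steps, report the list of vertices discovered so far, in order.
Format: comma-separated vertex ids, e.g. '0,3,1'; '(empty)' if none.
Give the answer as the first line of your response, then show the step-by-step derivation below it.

1,0,3

step 1: discover 1; path=1; order=1
step 2: discover 0; path=1>0; order=1,0
step 3: discover 3; path=1>0>3; order=1,0,3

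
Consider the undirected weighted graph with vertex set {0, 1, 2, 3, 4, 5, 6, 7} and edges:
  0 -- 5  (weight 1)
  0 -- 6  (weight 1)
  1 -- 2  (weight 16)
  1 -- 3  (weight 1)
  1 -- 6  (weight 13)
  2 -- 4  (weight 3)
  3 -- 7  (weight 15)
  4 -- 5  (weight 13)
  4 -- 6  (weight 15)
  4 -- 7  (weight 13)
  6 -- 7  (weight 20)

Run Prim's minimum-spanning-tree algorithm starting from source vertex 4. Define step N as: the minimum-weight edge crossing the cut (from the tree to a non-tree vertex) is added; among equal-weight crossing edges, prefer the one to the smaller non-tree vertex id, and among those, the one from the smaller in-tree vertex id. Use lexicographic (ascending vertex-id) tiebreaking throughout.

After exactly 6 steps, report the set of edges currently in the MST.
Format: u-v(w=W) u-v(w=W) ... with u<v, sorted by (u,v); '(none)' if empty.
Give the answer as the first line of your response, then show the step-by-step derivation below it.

0-5(w=1) 0-6(w=1) 1-3(w=1) 1-6(w=13) 2-4(w=3) 4-5(w=13)

step 1: add edge 2-4 (w=3); MST = {2-4(w=3)}
step 2: add edge 4-5 (w=13); MST = {2-4(w=3) 4-5(w=13)}
step 3: add edge 0-5 (w=1); MST = {0-5(w=1) 2-4(w=3) 4-5(w=13)}
step 4: add edge 0-6 (w=1); MST = {0-5(w=1) 0-6(w=1) 2-4(w=3) 4-5(w=13)}
step 5: add edge 1-6 (w=13); MST = {0-5(w=1) 0-6(w=1) 1-6(w=13) 2-4(w=3) 4-5(w=13)}
step 6: add edge 1-3 (w=1); MST = {0-5(w=1) 0-6(w=1) 1-3(w=1) 1-6(w=13) 2-4(w=3) 4-5(w=13)}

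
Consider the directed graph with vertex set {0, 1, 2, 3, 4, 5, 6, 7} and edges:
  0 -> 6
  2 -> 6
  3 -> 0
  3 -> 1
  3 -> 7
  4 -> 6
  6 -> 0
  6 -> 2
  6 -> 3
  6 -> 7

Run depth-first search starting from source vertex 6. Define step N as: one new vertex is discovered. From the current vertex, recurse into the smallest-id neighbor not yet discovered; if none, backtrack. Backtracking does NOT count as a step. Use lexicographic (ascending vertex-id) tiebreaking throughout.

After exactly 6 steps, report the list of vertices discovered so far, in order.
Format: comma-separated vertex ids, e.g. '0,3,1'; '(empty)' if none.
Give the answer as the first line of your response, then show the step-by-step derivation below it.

6,0,2,3,1,7

step 1: discover 6; path=6; order=6
step 2: discover 0; path=6>0; order=6,0
step 3: discover 2; path=6>2; order=6,0,2
step 4: discover 3; path=6>3; order=6,0,2,3
step 5: discover 1; path=6>3>1; order=6,0,2,3,1
step 6: discover 7; path=6>3>7; order=6,0,2,3,1,7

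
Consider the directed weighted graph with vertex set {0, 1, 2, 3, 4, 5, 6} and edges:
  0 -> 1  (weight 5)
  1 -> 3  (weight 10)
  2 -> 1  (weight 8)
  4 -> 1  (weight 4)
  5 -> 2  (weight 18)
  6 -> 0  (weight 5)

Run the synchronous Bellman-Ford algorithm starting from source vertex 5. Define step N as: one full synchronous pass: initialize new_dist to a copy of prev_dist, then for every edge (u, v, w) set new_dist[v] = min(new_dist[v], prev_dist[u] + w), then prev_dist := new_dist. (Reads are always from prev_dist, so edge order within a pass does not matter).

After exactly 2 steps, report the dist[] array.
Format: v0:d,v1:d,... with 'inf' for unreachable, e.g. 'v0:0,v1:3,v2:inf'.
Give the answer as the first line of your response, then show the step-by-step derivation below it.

v0:inf,v1:26,v2:18,v3:inf,v4:inf,v5:0,v6:inf

step 1: dist = v0:inf,v1:inf,v2:18,v3:inf,v4:inf,v5:0,v6:inf
step 2: dist = v0:inf,v1:26,v2:18,v3:inf,v4:inf,v5:0,v6:inf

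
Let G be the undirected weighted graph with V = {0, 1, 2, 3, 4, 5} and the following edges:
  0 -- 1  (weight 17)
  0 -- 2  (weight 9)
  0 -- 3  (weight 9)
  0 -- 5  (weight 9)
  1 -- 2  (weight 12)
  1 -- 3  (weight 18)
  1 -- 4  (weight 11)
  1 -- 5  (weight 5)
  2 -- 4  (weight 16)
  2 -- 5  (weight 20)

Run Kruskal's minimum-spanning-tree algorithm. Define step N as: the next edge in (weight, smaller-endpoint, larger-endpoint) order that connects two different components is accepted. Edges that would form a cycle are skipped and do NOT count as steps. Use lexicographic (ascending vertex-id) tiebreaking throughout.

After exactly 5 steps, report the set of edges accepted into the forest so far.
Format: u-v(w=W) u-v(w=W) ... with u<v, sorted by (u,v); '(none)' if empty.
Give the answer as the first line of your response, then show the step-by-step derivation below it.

0-2(w=9) 0-3(w=9) 0-5(w=9) 1-4(w=11) 1-5(w=5)

step 1: add edge 1-5 (w=5); MST = {1-5(w=5)}
step 2: add edge 0-2 (w=9); MST = {0-2(w=9) 1-5(w=5)}
step 3: add edge 0-3 (w=9); MST = {0-2(w=9) 0-3(w=9) 1-5(w=5)}
step 4: add edge 0-5 (w=9); MST = {0-2(w=9) 0-3(w=9) 0-5(w=9) 1-5(w=5)}
step 5: add edge 1-4 (w=11); MST = {0-2(w=9) 0-3(w=9) 0-5(w=9) 1-4(w=11) 1-5(w=5)}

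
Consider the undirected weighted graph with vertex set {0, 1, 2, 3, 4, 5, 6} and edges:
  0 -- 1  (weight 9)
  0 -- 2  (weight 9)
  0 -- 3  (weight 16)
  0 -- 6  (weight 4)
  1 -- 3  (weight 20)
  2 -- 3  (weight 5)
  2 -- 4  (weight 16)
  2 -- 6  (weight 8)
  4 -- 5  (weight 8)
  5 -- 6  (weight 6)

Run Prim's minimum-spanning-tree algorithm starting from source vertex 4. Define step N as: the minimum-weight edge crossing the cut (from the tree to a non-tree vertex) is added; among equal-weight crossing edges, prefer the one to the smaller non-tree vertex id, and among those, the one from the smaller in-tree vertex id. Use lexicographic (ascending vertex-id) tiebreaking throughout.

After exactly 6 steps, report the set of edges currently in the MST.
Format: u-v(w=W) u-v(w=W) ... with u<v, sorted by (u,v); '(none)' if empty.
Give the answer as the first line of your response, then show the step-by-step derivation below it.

0-1(w=9) 0-6(w=4) 2-3(w=5) 2-6(w=8) 4-5(w=8) 5-6(w=6)

step 1: add edge 4-5 (w=8); MST = {4-5(w=8)}
step 2: add edge 5-6 (w=6); MST = {4-5(w=8) 5-6(w=6)}
step 3: add edge 0-6 (w=4); MST = {0-6(w=4) 4-5(w=8) 5-6(w=6)}
step 4: add edge 2-6 (w=8); MST = {0-6(w=4) 2-6(w=8) 4-5(w=8) 5-6(w=6)}
step 5: add edge 2-3 (w=5); MST = {0-6(w=4) 2-3(w=5) 2-6(w=8) 4-5(w=8) 5-6(w=6)}
step 6: add edge 0-1 (w=9); MST = {0-1(w=9) 0-6(w=4) 2-3(w=5) 2-6(w=8) 4-5(w=8) 5-6(w=6)}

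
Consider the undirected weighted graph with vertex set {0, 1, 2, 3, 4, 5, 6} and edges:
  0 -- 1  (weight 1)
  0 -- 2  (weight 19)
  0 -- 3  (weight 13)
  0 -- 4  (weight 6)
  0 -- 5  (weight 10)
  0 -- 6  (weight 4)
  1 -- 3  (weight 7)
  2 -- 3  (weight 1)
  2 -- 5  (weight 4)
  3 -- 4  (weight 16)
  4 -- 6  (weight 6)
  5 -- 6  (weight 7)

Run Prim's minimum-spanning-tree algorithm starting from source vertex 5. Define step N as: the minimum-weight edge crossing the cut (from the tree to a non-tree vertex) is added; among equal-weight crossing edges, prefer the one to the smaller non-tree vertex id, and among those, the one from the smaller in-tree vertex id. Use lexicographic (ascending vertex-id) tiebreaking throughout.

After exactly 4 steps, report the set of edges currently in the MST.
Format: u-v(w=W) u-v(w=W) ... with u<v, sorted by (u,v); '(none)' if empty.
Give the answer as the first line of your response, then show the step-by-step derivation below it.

0-1(w=1) 1-3(w=7) 2-3(w=1) 2-5(w=4)

step 1: add edge 2-5 (w=4); MST = {2-5(w=4)}
step 2: add edge 2-3 (w=1); MST = {2-3(w=1) 2-5(w=4)}
step 3: add edge 1-3 (w=7); MST = {1-3(w=7) 2-3(w=1) 2-5(w=4)}
step 4: add edge 0-1 (w=1); MST = {0-1(w=1) 1-3(w=7) 2-3(w=1) 2-5(w=4)}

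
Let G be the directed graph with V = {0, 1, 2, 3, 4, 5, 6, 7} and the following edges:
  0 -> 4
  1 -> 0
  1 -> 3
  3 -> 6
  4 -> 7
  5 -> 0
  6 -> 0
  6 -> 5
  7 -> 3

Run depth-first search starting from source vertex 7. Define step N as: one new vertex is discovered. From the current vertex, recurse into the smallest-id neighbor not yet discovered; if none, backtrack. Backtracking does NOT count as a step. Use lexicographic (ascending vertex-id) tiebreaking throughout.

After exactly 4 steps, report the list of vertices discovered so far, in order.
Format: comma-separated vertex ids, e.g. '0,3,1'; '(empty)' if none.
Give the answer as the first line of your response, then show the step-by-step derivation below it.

7,3,6,0

step 1: discover 7; path=7; order=7
step 2: discover 3; path=7>3; order=7,3
step 3: discover 6; path=7>3>6; order=7,3,6
step 4: discover 0; path=7>3>6>0; order=7,3,6,0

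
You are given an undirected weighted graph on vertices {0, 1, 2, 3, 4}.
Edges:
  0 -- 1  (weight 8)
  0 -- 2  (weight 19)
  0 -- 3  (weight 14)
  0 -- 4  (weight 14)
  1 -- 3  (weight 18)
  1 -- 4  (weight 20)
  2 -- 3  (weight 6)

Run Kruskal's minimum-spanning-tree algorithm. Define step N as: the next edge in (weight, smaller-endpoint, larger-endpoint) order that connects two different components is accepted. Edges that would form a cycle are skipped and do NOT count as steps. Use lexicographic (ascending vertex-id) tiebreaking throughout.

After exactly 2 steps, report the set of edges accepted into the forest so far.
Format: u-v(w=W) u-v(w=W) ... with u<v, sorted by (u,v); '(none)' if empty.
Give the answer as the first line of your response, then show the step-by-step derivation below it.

0-1(w=8) 2-3(w=6)

step 1: add edge 2-3 (w=6); MST = {2-3(w=6)}
step 2: add edge 0-1 (w=8); MST = {0-1(w=8) 2-3(w=6)}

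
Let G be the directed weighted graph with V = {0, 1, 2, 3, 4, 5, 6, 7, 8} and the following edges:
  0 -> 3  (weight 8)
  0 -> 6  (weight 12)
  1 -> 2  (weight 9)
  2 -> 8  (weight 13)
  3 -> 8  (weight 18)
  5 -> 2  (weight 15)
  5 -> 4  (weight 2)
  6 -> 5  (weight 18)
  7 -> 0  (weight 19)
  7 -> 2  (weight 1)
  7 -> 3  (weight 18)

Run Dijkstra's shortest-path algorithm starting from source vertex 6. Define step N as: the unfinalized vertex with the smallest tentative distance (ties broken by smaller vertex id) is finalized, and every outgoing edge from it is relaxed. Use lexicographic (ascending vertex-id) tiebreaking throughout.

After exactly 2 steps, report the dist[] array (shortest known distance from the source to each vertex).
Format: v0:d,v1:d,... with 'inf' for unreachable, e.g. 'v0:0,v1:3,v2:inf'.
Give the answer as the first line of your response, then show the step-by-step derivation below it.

v0:inf,v1:inf,v2:33,v3:inf,v4:20,v5:18,v6:0,v7:inf,v8:inf

step 1: dist = v0:inf,v1:inf,v2:inf,v3:inf,v4:inf,v5:18,v6:0,v7:inf,v8:inf
step 2: dist = v0:inf,v1:inf,v2:33,v3:inf,v4:20,v5:18,v6:0,v7:inf,v8:inf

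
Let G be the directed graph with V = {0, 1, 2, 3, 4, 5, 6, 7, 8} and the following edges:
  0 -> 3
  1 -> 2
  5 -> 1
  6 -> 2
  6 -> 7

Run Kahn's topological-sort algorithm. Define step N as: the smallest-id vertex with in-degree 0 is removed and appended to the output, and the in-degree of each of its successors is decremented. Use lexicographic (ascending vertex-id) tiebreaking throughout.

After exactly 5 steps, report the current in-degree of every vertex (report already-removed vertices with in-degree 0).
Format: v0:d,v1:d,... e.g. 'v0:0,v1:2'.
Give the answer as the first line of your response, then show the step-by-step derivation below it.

v0:0,v1:0,v2:1,v3:0,v4:0,v5:0,v6:0,v7:1,v8:0

step 1: output 0; order=[0]; indeg=(0,1,2,0,0,0,0,1,0)
step 2: output 3; order=[0,3]; indeg=(0,1,2,0,0,0,0,1,0)
step 3: output 4; order=[0,3,4]; indeg=(0,1,2,0,0,0,0,1,0)
step 4: output 5; order=[0,3,4,5]; indeg=(0,0,2,0,0,0,0,1,0)
step 5: output 1; order=[0,3,4,5,1]; indeg=(0,0,1,0,0,0,0,1,0)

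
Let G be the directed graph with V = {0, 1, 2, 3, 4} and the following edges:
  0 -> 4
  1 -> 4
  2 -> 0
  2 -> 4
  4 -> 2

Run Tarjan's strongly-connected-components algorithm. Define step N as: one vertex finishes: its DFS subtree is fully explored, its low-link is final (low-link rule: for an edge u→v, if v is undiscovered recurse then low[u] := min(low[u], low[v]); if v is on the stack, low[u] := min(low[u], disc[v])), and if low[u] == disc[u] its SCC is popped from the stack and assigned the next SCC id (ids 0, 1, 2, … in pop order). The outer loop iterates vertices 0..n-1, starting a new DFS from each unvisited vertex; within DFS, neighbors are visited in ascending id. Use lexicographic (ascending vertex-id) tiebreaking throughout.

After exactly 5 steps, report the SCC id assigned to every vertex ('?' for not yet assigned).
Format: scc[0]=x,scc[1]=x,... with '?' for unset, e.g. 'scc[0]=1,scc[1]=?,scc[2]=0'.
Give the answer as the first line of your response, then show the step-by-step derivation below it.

scc[0]=0,scc[1]=1,scc[2]=0,scc[3]=2,scc[4]=0

step 1: low=(low[0]=0,low[1]=?,low[2]=0,low[3]=?,low[4]=1); scc=(scc[0]=?,scc[1]=?,scc[2]=?,scc[3]=?,scc[4]=?)
step 2: low=(low[0]=0,low[1]=?,low[2]=0,low[3]=?,low[4]=0); scc=(scc[0]=?,scc[1]=?,scc[2]=?,scc[3]=?,scc[4]=?)
step 3: low=(low[0]=0,low[1]=?,low[2]=0,low[3]=?,low[4]=0); scc=(scc[0]=0,scc[1]=?,scc[2]=0,scc[3]=?,scc[4]=0)
step 4: low=(low[0]=0,low[1]=3,low[2]=0,low[3]=?,low[4]=0); scc=(scc[0]=0,scc[1]=1,scc[2]=0,scc[3]=?,scc[4]=0)
step 5: low=(low[0]=0,low[1]=3,low[2]=0,low[3]=4,low[4]=0); scc=(scc[0]=0,scc[1]=1,scc[2]=0,scc[3]=2,scc[4]=0)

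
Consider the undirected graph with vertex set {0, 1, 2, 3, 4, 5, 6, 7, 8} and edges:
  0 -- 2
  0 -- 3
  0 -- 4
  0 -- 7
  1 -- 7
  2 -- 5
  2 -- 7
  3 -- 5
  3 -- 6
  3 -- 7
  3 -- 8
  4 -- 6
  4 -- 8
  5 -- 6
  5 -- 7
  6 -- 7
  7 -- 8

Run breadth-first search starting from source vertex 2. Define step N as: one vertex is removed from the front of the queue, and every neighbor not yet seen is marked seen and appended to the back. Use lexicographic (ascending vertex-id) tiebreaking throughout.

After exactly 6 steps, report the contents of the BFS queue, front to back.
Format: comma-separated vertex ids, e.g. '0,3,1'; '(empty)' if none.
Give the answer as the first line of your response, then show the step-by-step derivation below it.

6,1,8

step 1: dequeue 2; queue=[0,5,7]; order=2
step 2: dequeue 0; queue=[5,7,3,4]; order=2,0
step 3: dequeue 5; queue=[7,3,4,6]; order=2,0,5
step 4: dequeue 7; queue=[3,4,6,1,8]; order=2,0,5,7
step 5: dequeue 3; queue=[4,6,1,8]; order=2,0,5,7,3
step 6: dequeue 4; queue=[6,1,8]; order=2,0,5,7,3,4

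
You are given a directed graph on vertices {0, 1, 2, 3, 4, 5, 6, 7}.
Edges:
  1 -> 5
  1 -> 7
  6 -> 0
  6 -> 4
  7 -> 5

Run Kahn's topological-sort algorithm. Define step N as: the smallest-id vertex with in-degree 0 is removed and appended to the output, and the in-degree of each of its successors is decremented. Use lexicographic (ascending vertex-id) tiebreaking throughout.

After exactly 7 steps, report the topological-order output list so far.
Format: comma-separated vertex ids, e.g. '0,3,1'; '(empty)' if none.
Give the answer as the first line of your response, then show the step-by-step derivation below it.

1,2,3,6,0,4,7

step 1: output 1; order=[1]; indeg=(1,0,0,0,1,1,0,0)
step 2: output 2; order=[1,2]; indeg=(1,0,0,0,1,1,0,0)
step 3: output 3; order=[1,2,3]; indeg=(1,0,0,0,1,1,0,0)
step 4: output 6; order=[1,2,3,6]; indeg=(0,0,0,0,0,1,0,0)
step 5: output 0; order=[1,2,3,6,0]; indeg=(0,0,0,0,0,1,0,0)
step 6: output 4; order=[1,2,3,6,0,4]; indeg=(0,0,0,0,0,1,0,0)
step 7: output 7; order=[1,2,3,6,0,4,7]; indeg=(0,0,0,0,0,0,0,0)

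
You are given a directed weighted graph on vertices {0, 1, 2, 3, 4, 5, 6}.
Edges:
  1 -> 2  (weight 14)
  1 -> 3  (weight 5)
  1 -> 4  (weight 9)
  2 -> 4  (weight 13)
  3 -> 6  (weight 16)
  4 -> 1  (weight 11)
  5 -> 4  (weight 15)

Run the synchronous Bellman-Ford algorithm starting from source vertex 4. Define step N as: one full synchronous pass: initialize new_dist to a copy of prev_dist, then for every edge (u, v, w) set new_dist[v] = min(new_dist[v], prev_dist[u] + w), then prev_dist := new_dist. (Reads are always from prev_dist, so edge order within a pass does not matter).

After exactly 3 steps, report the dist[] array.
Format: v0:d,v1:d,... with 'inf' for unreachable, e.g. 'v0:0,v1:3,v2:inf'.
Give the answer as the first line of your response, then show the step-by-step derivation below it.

v0:inf,v1:11,v2:25,v3:16,v4:0,v5:inf,v6:32

step 1: dist = v0:inf,v1:11,v2:inf,v3:inf,v4:0,v5:inf,v6:inf
step 2: dist = v0:inf,v1:11,v2:25,v3:16,v4:0,v5:inf,v6:inf
step 3: dist = v0:inf,v1:11,v2:25,v3:16,v4:0,v5:inf,v6:32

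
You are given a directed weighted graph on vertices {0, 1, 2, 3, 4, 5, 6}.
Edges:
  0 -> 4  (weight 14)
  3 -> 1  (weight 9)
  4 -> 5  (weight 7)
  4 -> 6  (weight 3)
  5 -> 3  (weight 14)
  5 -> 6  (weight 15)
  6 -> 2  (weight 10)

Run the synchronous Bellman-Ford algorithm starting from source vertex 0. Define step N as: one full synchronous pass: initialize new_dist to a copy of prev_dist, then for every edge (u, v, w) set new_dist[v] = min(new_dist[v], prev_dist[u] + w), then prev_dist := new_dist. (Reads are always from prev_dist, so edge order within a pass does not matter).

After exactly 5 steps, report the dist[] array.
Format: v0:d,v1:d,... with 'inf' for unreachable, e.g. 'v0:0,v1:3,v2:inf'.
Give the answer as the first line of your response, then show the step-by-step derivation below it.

v0:0,v1:44,v2:27,v3:35,v4:14,v5:21,v6:17

step 1: dist = v0:0,v1:inf,v2:inf,v3:inf,v4:14,v5:inf,v6:inf
step 2: dist = v0:0,v1:inf,v2:inf,v3:inf,v4:14,v5:21,v6:17
step 3: dist = v0:0,v1:inf,v2:27,v3:35,v4:14,v5:21,v6:17
step 4: dist = v0:0,v1:44,v2:27,v3:35,v4:14,v5:21,v6:17
step 5: dist = v0:0,v1:44,v2:27,v3:35,v4:14,v5:21,v6:17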